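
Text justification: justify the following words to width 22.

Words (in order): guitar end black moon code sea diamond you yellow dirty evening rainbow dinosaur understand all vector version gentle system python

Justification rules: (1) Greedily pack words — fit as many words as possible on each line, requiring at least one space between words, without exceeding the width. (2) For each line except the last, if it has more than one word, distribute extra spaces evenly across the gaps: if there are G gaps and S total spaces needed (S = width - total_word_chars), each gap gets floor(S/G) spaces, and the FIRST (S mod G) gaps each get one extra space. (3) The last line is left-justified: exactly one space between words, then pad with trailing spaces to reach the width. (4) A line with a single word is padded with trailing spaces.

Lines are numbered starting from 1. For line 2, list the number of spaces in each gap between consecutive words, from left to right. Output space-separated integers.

Line 1: ['guitar', 'end', 'black', 'moon'] (min_width=21, slack=1)
Line 2: ['code', 'sea', 'diamond', 'you'] (min_width=20, slack=2)
Line 3: ['yellow', 'dirty', 'evening'] (min_width=20, slack=2)
Line 4: ['rainbow', 'dinosaur'] (min_width=16, slack=6)
Line 5: ['understand', 'all', 'vector'] (min_width=21, slack=1)
Line 6: ['version', 'gentle', 'system'] (min_width=21, slack=1)
Line 7: ['python'] (min_width=6, slack=16)

Answer: 2 2 1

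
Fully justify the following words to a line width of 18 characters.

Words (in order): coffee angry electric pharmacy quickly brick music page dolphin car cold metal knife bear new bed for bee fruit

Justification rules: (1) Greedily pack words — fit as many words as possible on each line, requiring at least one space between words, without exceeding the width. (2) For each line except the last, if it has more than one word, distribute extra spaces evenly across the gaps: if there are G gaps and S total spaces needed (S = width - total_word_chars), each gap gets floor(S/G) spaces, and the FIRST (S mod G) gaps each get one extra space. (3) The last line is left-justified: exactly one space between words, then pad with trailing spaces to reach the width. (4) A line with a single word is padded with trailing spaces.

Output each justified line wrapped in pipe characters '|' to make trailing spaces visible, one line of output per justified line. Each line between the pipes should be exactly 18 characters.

Answer: |coffee       angry|
|electric  pharmacy|
|quickly      brick|
|music page dolphin|
|car   cold   metal|
|knife bear new bed|
|for bee fruit     |

Derivation:
Line 1: ['coffee', 'angry'] (min_width=12, slack=6)
Line 2: ['electric', 'pharmacy'] (min_width=17, slack=1)
Line 3: ['quickly', 'brick'] (min_width=13, slack=5)
Line 4: ['music', 'page', 'dolphin'] (min_width=18, slack=0)
Line 5: ['car', 'cold', 'metal'] (min_width=14, slack=4)
Line 6: ['knife', 'bear', 'new', 'bed'] (min_width=18, slack=0)
Line 7: ['for', 'bee', 'fruit'] (min_width=13, slack=5)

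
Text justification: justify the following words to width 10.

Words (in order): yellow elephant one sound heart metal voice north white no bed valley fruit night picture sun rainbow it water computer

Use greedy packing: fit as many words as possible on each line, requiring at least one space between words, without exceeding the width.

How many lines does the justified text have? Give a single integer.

Line 1: ['yellow'] (min_width=6, slack=4)
Line 2: ['elephant'] (min_width=8, slack=2)
Line 3: ['one', 'sound'] (min_width=9, slack=1)
Line 4: ['heart'] (min_width=5, slack=5)
Line 5: ['metal'] (min_width=5, slack=5)
Line 6: ['voice'] (min_width=5, slack=5)
Line 7: ['north'] (min_width=5, slack=5)
Line 8: ['white', 'no'] (min_width=8, slack=2)
Line 9: ['bed', 'valley'] (min_width=10, slack=0)
Line 10: ['fruit'] (min_width=5, slack=5)
Line 11: ['night'] (min_width=5, slack=5)
Line 12: ['picture'] (min_width=7, slack=3)
Line 13: ['sun'] (min_width=3, slack=7)
Line 14: ['rainbow', 'it'] (min_width=10, slack=0)
Line 15: ['water'] (min_width=5, slack=5)
Line 16: ['computer'] (min_width=8, slack=2)
Total lines: 16

Answer: 16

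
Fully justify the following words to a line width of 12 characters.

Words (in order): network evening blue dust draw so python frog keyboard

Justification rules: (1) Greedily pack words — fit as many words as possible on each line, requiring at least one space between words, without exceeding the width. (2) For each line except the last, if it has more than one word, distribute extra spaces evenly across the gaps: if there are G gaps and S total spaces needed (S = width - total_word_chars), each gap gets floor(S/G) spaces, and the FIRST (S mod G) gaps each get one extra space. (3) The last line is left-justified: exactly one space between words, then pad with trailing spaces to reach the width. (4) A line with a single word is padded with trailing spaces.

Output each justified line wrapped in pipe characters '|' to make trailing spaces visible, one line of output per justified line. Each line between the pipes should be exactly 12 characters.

Line 1: ['network'] (min_width=7, slack=5)
Line 2: ['evening', 'blue'] (min_width=12, slack=0)
Line 3: ['dust', 'draw', 'so'] (min_width=12, slack=0)
Line 4: ['python', 'frog'] (min_width=11, slack=1)
Line 5: ['keyboard'] (min_width=8, slack=4)

Answer: |network     |
|evening blue|
|dust draw so|
|python  frog|
|keyboard    |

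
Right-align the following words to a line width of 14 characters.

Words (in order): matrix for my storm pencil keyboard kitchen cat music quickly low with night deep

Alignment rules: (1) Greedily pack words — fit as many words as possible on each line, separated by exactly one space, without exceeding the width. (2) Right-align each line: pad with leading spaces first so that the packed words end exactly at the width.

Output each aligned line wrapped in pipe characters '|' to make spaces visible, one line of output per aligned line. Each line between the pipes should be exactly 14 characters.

Line 1: ['matrix', 'for', 'my'] (min_width=13, slack=1)
Line 2: ['storm', 'pencil'] (min_width=12, slack=2)
Line 3: ['keyboard'] (min_width=8, slack=6)
Line 4: ['kitchen', 'cat'] (min_width=11, slack=3)
Line 5: ['music', 'quickly'] (min_width=13, slack=1)
Line 6: ['low', 'with', 'night'] (min_width=14, slack=0)
Line 7: ['deep'] (min_width=4, slack=10)

Answer: | matrix for my|
|  storm pencil|
|      keyboard|
|   kitchen cat|
| music quickly|
|low with night|
|          deep|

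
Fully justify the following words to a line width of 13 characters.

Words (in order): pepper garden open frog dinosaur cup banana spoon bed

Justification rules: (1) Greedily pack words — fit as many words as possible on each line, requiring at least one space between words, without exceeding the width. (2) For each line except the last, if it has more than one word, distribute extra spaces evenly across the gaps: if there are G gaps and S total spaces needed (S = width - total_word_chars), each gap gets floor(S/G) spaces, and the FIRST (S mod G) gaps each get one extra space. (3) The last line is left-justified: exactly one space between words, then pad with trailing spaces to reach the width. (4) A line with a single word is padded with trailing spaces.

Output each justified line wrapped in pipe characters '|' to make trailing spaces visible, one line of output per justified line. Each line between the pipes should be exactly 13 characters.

Answer: |pepper garden|
|open     frog|
|dinosaur  cup|
|banana  spoon|
|bed          |

Derivation:
Line 1: ['pepper', 'garden'] (min_width=13, slack=0)
Line 2: ['open', 'frog'] (min_width=9, slack=4)
Line 3: ['dinosaur', 'cup'] (min_width=12, slack=1)
Line 4: ['banana', 'spoon'] (min_width=12, slack=1)
Line 5: ['bed'] (min_width=3, slack=10)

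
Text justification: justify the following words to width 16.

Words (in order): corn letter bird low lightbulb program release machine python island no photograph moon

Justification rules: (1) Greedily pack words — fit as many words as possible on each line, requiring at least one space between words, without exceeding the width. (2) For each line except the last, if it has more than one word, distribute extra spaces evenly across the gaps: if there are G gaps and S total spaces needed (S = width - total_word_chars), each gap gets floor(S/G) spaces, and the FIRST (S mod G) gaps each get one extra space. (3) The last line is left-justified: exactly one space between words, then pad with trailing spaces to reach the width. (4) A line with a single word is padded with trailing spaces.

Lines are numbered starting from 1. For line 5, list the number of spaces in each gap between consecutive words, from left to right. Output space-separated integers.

Line 1: ['corn', 'letter', 'bird'] (min_width=16, slack=0)
Line 2: ['low', 'lightbulb'] (min_width=13, slack=3)
Line 3: ['program', 'release'] (min_width=15, slack=1)
Line 4: ['machine', 'python'] (min_width=14, slack=2)
Line 5: ['island', 'no'] (min_width=9, slack=7)
Line 6: ['photograph', 'moon'] (min_width=15, slack=1)

Answer: 8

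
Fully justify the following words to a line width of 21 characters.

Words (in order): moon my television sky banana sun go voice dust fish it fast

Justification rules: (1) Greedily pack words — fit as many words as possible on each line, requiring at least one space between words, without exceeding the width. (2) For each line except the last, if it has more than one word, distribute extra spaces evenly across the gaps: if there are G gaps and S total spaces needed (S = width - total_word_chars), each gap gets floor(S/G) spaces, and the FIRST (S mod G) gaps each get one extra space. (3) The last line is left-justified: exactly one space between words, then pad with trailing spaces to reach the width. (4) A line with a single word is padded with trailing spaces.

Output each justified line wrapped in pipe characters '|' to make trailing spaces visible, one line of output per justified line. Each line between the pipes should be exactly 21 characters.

Answer: |moon   my  television|
|sky   banana  sun  go|
|voice  dust  fish  it|
|fast                 |

Derivation:
Line 1: ['moon', 'my', 'television'] (min_width=18, slack=3)
Line 2: ['sky', 'banana', 'sun', 'go'] (min_width=17, slack=4)
Line 3: ['voice', 'dust', 'fish', 'it'] (min_width=18, slack=3)
Line 4: ['fast'] (min_width=4, slack=17)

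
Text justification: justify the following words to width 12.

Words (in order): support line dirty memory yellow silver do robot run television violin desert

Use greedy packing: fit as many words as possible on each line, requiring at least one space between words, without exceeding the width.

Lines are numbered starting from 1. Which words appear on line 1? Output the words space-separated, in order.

Line 1: ['support', 'line'] (min_width=12, slack=0)
Line 2: ['dirty', 'memory'] (min_width=12, slack=0)
Line 3: ['yellow'] (min_width=6, slack=6)
Line 4: ['silver', 'do'] (min_width=9, slack=3)
Line 5: ['robot', 'run'] (min_width=9, slack=3)
Line 6: ['television'] (min_width=10, slack=2)
Line 7: ['violin'] (min_width=6, slack=6)
Line 8: ['desert'] (min_width=6, slack=6)

Answer: support line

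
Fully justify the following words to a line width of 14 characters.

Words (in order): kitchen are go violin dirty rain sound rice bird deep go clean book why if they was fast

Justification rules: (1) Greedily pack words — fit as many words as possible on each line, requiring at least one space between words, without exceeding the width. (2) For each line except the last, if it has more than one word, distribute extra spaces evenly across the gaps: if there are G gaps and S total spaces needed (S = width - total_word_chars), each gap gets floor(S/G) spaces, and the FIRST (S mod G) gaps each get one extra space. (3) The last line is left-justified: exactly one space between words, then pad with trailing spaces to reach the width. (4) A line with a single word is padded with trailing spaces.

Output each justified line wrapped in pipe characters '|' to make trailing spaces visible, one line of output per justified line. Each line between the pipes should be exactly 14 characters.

Answer: |kitchen are go|
|violin   dirty|
|rain     sound|
|rice bird deep|
|go  clean book|
|why   if  they|
|was fast      |

Derivation:
Line 1: ['kitchen', 'are', 'go'] (min_width=14, slack=0)
Line 2: ['violin', 'dirty'] (min_width=12, slack=2)
Line 3: ['rain', 'sound'] (min_width=10, slack=4)
Line 4: ['rice', 'bird', 'deep'] (min_width=14, slack=0)
Line 5: ['go', 'clean', 'book'] (min_width=13, slack=1)
Line 6: ['why', 'if', 'they'] (min_width=11, slack=3)
Line 7: ['was', 'fast'] (min_width=8, slack=6)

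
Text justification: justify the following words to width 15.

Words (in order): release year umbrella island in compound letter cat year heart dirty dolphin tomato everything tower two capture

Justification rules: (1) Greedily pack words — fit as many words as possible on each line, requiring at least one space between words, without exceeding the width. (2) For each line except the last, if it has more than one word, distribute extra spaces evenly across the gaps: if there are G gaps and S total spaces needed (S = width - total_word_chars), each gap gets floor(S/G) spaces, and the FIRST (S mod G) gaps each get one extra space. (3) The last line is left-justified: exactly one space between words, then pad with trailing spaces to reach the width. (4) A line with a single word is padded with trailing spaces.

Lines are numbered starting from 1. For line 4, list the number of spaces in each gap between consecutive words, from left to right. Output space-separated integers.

Answer: 1 1

Derivation:
Line 1: ['release', 'year'] (min_width=12, slack=3)
Line 2: ['umbrella', 'island'] (min_width=15, slack=0)
Line 3: ['in', 'compound'] (min_width=11, slack=4)
Line 4: ['letter', 'cat', 'year'] (min_width=15, slack=0)
Line 5: ['heart', 'dirty'] (min_width=11, slack=4)
Line 6: ['dolphin', 'tomato'] (min_width=14, slack=1)
Line 7: ['everything'] (min_width=10, slack=5)
Line 8: ['tower', 'two'] (min_width=9, slack=6)
Line 9: ['capture'] (min_width=7, slack=8)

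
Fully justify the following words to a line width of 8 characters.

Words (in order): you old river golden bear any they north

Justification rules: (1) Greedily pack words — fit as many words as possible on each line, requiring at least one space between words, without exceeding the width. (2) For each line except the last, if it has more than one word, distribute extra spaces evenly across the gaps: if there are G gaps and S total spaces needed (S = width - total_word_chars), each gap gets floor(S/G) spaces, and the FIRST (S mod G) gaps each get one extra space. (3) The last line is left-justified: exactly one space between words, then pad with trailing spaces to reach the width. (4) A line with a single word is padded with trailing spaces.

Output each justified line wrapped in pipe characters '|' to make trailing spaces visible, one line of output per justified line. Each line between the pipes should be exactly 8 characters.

Line 1: ['you', 'old'] (min_width=7, slack=1)
Line 2: ['river'] (min_width=5, slack=3)
Line 3: ['golden'] (min_width=6, slack=2)
Line 4: ['bear', 'any'] (min_width=8, slack=0)
Line 5: ['they'] (min_width=4, slack=4)
Line 6: ['north'] (min_width=5, slack=3)

Answer: |you  old|
|river   |
|golden  |
|bear any|
|they    |
|north   |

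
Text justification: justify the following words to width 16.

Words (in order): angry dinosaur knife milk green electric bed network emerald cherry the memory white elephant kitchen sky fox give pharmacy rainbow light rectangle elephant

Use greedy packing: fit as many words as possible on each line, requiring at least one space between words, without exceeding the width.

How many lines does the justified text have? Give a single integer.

Answer: 11

Derivation:
Line 1: ['angry', 'dinosaur'] (min_width=14, slack=2)
Line 2: ['knife', 'milk', 'green'] (min_width=16, slack=0)
Line 3: ['electric', 'bed'] (min_width=12, slack=4)
Line 4: ['network', 'emerald'] (min_width=15, slack=1)
Line 5: ['cherry', 'the'] (min_width=10, slack=6)
Line 6: ['memory', 'white'] (min_width=12, slack=4)
Line 7: ['elephant', 'kitchen'] (min_width=16, slack=0)
Line 8: ['sky', 'fox', 'give'] (min_width=12, slack=4)
Line 9: ['pharmacy', 'rainbow'] (min_width=16, slack=0)
Line 10: ['light', 'rectangle'] (min_width=15, slack=1)
Line 11: ['elephant'] (min_width=8, slack=8)
Total lines: 11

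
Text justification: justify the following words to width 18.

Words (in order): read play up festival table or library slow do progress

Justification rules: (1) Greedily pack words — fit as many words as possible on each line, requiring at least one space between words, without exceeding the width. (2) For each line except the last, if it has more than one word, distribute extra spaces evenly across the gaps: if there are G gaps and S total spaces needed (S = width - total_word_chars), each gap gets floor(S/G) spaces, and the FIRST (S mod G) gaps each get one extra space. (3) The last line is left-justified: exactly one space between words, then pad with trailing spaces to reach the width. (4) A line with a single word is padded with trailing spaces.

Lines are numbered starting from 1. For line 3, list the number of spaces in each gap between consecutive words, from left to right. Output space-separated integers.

Line 1: ['read', 'play', 'up'] (min_width=12, slack=6)
Line 2: ['festival', 'table', 'or'] (min_width=17, slack=1)
Line 3: ['library', 'slow', 'do'] (min_width=15, slack=3)
Line 4: ['progress'] (min_width=8, slack=10)

Answer: 3 2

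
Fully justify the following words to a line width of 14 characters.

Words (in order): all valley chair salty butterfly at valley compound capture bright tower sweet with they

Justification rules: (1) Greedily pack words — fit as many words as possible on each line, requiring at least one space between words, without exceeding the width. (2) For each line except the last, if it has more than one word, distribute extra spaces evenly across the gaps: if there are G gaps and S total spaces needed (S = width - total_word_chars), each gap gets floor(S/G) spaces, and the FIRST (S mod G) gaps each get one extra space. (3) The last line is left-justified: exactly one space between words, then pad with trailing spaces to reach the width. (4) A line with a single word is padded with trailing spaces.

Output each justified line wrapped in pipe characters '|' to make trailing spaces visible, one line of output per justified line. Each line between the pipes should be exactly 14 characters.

Answer: |all     valley|
|chair    salty|
|butterfly   at|
|valley        |
|compound      |
|capture bright|
|tower    sweet|
|with they     |

Derivation:
Line 1: ['all', 'valley'] (min_width=10, slack=4)
Line 2: ['chair', 'salty'] (min_width=11, slack=3)
Line 3: ['butterfly', 'at'] (min_width=12, slack=2)
Line 4: ['valley'] (min_width=6, slack=8)
Line 5: ['compound'] (min_width=8, slack=6)
Line 6: ['capture', 'bright'] (min_width=14, slack=0)
Line 7: ['tower', 'sweet'] (min_width=11, slack=3)
Line 8: ['with', 'they'] (min_width=9, slack=5)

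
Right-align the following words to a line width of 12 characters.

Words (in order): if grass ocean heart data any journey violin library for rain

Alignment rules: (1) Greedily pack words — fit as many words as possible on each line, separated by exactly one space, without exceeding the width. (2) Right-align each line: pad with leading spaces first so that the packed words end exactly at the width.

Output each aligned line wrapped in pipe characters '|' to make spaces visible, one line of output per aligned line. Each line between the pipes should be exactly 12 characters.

Answer: |    if grass|
| ocean heart|
|    data any|
|     journey|
|      violin|
| library for|
|        rain|

Derivation:
Line 1: ['if', 'grass'] (min_width=8, slack=4)
Line 2: ['ocean', 'heart'] (min_width=11, slack=1)
Line 3: ['data', 'any'] (min_width=8, slack=4)
Line 4: ['journey'] (min_width=7, slack=5)
Line 5: ['violin'] (min_width=6, slack=6)
Line 6: ['library', 'for'] (min_width=11, slack=1)
Line 7: ['rain'] (min_width=4, slack=8)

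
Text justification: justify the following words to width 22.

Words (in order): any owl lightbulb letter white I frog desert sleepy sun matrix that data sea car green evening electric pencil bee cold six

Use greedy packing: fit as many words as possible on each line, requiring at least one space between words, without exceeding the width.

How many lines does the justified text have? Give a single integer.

Line 1: ['any', 'owl', 'lightbulb'] (min_width=17, slack=5)
Line 2: ['letter', 'white', 'I', 'frog'] (min_width=19, slack=3)
Line 3: ['desert', 'sleepy', 'sun'] (min_width=17, slack=5)
Line 4: ['matrix', 'that', 'data', 'sea'] (min_width=20, slack=2)
Line 5: ['car', 'green', 'evening'] (min_width=17, slack=5)
Line 6: ['electric', 'pencil', 'bee'] (min_width=19, slack=3)
Line 7: ['cold', 'six'] (min_width=8, slack=14)
Total lines: 7

Answer: 7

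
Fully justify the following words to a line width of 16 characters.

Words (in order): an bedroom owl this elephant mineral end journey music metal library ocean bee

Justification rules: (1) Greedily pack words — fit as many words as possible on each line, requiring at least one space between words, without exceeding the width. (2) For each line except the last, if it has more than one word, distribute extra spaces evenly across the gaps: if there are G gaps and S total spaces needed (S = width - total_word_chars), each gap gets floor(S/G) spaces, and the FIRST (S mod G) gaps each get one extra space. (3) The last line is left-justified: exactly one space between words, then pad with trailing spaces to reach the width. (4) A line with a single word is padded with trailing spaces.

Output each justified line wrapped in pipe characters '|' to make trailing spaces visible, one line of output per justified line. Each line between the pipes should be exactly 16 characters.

Answer: |an  bedroom  owl|
|this    elephant|
|mineral      end|
|journey    music|
|metal    library|
|ocean bee       |

Derivation:
Line 1: ['an', 'bedroom', 'owl'] (min_width=14, slack=2)
Line 2: ['this', 'elephant'] (min_width=13, slack=3)
Line 3: ['mineral', 'end'] (min_width=11, slack=5)
Line 4: ['journey', 'music'] (min_width=13, slack=3)
Line 5: ['metal', 'library'] (min_width=13, slack=3)
Line 6: ['ocean', 'bee'] (min_width=9, slack=7)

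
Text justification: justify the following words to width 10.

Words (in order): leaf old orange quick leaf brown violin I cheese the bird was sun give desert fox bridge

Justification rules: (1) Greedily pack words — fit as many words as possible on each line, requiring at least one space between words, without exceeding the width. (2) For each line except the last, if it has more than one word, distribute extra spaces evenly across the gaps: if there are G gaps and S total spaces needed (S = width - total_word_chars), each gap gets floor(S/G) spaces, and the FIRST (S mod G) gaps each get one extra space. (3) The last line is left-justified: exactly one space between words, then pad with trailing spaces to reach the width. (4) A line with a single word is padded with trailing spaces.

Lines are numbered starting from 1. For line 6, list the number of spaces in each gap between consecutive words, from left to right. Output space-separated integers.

Answer: 1

Derivation:
Line 1: ['leaf', 'old'] (min_width=8, slack=2)
Line 2: ['orange'] (min_width=6, slack=4)
Line 3: ['quick', 'leaf'] (min_width=10, slack=0)
Line 4: ['brown'] (min_width=5, slack=5)
Line 5: ['violin', 'I'] (min_width=8, slack=2)
Line 6: ['cheese', 'the'] (min_width=10, slack=0)
Line 7: ['bird', 'was'] (min_width=8, slack=2)
Line 8: ['sun', 'give'] (min_width=8, slack=2)
Line 9: ['desert', 'fox'] (min_width=10, slack=0)
Line 10: ['bridge'] (min_width=6, slack=4)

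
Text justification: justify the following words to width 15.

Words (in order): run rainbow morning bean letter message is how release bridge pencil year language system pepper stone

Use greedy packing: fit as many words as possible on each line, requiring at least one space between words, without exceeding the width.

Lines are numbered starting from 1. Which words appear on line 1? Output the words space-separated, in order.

Line 1: ['run', 'rainbow'] (min_width=11, slack=4)
Line 2: ['morning', 'bean'] (min_width=12, slack=3)
Line 3: ['letter', 'message'] (min_width=14, slack=1)
Line 4: ['is', 'how', 'release'] (min_width=14, slack=1)
Line 5: ['bridge', 'pencil'] (min_width=13, slack=2)
Line 6: ['year', 'language'] (min_width=13, slack=2)
Line 7: ['system', 'pepper'] (min_width=13, slack=2)
Line 8: ['stone'] (min_width=5, slack=10)

Answer: run rainbow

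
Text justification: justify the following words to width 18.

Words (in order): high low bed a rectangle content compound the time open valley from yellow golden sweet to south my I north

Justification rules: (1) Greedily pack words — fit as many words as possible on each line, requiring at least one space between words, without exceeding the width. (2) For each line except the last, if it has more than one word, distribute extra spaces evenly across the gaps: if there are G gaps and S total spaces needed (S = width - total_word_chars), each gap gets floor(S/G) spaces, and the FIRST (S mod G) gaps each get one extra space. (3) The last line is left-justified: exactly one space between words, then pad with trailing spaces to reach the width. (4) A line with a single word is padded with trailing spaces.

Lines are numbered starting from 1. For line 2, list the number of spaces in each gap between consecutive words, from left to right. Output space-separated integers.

Line 1: ['high', 'low', 'bed', 'a'] (min_width=14, slack=4)
Line 2: ['rectangle', 'content'] (min_width=17, slack=1)
Line 3: ['compound', 'the', 'time'] (min_width=17, slack=1)
Line 4: ['open', 'valley', 'from'] (min_width=16, slack=2)
Line 5: ['yellow', 'golden'] (min_width=13, slack=5)
Line 6: ['sweet', 'to', 'south', 'my'] (min_width=17, slack=1)
Line 7: ['I', 'north'] (min_width=7, slack=11)

Answer: 2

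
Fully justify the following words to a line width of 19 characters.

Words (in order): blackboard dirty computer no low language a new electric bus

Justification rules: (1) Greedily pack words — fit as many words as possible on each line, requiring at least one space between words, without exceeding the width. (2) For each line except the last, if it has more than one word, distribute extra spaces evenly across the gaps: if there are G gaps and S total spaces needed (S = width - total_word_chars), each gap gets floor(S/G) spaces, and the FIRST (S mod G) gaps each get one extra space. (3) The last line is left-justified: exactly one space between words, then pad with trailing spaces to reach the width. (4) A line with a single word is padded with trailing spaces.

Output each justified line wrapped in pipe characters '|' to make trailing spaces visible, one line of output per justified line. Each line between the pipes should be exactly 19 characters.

Answer: |blackboard    dirty|
|computer   no   low|
|language    a   new|
|electric bus       |

Derivation:
Line 1: ['blackboard', 'dirty'] (min_width=16, slack=3)
Line 2: ['computer', 'no', 'low'] (min_width=15, slack=4)
Line 3: ['language', 'a', 'new'] (min_width=14, slack=5)
Line 4: ['electric', 'bus'] (min_width=12, slack=7)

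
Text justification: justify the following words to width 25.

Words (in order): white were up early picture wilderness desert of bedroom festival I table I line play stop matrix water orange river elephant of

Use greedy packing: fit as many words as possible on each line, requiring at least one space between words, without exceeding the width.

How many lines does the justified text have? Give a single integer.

Answer: 6

Derivation:
Line 1: ['white', 'were', 'up', 'early'] (min_width=19, slack=6)
Line 2: ['picture', 'wilderness', 'desert'] (min_width=25, slack=0)
Line 3: ['of', 'bedroom', 'festival', 'I'] (min_width=21, slack=4)
Line 4: ['table', 'I', 'line', 'play', 'stop'] (min_width=22, slack=3)
Line 5: ['matrix', 'water', 'orange', 'river'] (min_width=25, slack=0)
Line 6: ['elephant', 'of'] (min_width=11, slack=14)
Total lines: 6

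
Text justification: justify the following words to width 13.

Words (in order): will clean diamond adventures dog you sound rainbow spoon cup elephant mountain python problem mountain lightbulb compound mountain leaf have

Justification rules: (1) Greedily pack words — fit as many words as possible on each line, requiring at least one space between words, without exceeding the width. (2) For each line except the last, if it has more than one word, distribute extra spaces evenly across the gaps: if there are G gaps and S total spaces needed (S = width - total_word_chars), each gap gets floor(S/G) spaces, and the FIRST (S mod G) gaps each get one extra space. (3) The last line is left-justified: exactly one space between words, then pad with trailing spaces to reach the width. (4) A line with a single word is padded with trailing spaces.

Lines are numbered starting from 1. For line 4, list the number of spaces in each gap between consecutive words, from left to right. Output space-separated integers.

Line 1: ['will', 'clean'] (min_width=10, slack=3)
Line 2: ['diamond'] (min_width=7, slack=6)
Line 3: ['adventures'] (min_width=10, slack=3)
Line 4: ['dog', 'you', 'sound'] (min_width=13, slack=0)
Line 5: ['rainbow', 'spoon'] (min_width=13, slack=0)
Line 6: ['cup', 'elephant'] (min_width=12, slack=1)
Line 7: ['mountain'] (min_width=8, slack=5)
Line 8: ['python'] (min_width=6, slack=7)
Line 9: ['problem'] (min_width=7, slack=6)
Line 10: ['mountain'] (min_width=8, slack=5)
Line 11: ['lightbulb'] (min_width=9, slack=4)
Line 12: ['compound'] (min_width=8, slack=5)
Line 13: ['mountain', 'leaf'] (min_width=13, slack=0)
Line 14: ['have'] (min_width=4, slack=9)

Answer: 1 1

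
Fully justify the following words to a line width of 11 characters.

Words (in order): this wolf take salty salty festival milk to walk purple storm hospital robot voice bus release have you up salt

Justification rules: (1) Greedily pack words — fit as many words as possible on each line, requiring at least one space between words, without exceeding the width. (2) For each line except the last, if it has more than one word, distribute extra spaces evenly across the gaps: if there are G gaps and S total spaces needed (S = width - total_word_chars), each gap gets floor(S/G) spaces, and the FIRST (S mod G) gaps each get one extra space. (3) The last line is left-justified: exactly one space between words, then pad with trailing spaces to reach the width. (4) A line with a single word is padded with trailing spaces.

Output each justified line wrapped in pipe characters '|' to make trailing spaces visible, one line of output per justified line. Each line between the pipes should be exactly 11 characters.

Line 1: ['this', 'wolf'] (min_width=9, slack=2)
Line 2: ['take', 'salty'] (min_width=10, slack=1)
Line 3: ['salty'] (min_width=5, slack=6)
Line 4: ['festival'] (min_width=8, slack=3)
Line 5: ['milk', 'to'] (min_width=7, slack=4)
Line 6: ['walk', 'purple'] (min_width=11, slack=0)
Line 7: ['storm'] (min_width=5, slack=6)
Line 8: ['hospital'] (min_width=8, slack=3)
Line 9: ['robot', 'voice'] (min_width=11, slack=0)
Line 10: ['bus', 'release'] (min_width=11, slack=0)
Line 11: ['have', 'you', 'up'] (min_width=11, slack=0)
Line 12: ['salt'] (min_width=4, slack=7)

Answer: |this   wolf|
|take  salty|
|salty      |
|festival   |
|milk     to|
|walk purple|
|storm      |
|hospital   |
|robot voice|
|bus release|
|have you up|
|salt       |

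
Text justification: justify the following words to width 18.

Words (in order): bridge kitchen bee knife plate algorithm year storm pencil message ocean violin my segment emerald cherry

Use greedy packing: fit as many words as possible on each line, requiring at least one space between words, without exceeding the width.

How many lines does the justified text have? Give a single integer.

Line 1: ['bridge', 'kitchen', 'bee'] (min_width=18, slack=0)
Line 2: ['knife', 'plate'] (min_width=11, slack=7)
Line 3: ['algorithm', 'year'] (min_width=14, slack=4)
Line 4: ['storm', 'pencil'] (min_width=12, slack=6)
Line 5: ['message', 'ocean'] (min_width=13, slack=5)
Line 6: ['violin', 'my', 'segment'] (min_width=17, slack=1)
Line 7: ['emerald', 'cherry'] (min_width=14, slack=4)
Total lines: 7

Answer: 7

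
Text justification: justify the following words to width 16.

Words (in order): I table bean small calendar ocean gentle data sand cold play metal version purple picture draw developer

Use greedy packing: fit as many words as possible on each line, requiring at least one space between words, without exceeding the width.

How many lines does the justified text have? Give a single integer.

Answer: 8

Derivation:
Line 1: ['I', 'table', 'bean'] (min_width=12, slack=4)
Line 2: ['small', 'calendar'] (min_width=14, slack=2)
Line 3: ['ocean', 'gentle'] (min_width=12, slack=4)
Line 4: ['data', 'sand', 'cold'] (min_width=14, slack=2)
Line 5: ['play', 'metal'] (min_width=10, slack=6)
Line 6: ['version', 'purple'] (min_width=14, slack=2)
Line 7: ['picture', 'draw'] (min_width=12, slack=4)
Line 8: ['developer'] (min_width=9, slack=7)
Total lines: 8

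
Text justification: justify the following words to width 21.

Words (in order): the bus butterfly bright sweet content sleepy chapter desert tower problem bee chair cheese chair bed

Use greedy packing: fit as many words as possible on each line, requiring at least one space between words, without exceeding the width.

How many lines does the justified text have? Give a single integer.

Line 1: ['the', 'bus', 'butterfly'] (min_width=17, slack=4)
Line 2: ['bright', 'sweet', 'content'] (min_width=20, slack=1)
Line 3: ['sleepy', 'chapter', 'desert'] (min_width=21, slack=0)
Line 4: ['tower', 'problem', 'bee'] (min_width=17, slack=4)
Line 5: ['chair', 'cheese', 'chair'] (min_width=18, slack=3)
Line 6: ['bed'] (min_width=3, slack=18)
Total lines: 6

Answer: 6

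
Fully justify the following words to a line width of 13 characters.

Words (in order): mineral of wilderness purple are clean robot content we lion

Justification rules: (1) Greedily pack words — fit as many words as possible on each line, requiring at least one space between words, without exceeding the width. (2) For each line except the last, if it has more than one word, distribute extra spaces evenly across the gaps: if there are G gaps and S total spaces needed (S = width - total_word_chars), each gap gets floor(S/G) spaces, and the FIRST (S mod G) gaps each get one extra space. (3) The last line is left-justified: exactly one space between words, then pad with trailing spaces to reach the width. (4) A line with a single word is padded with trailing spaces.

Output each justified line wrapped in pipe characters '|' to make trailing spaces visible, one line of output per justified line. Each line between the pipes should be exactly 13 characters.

Line 1: ['mineral', 'of'] (min_width=10, slack=3)
Line 2: ['wilderness'] (min_width=10, slack=3)
Line 3: ['purple', 'are'] (min_width=10, slack=3)
Line 4: ['clean', 'robot'] (min_width=11, slack=2)
Line 5: ['content', 'we'] (min_width=10, slack=3)
Line 6: ['lion'] (min_width=4, slack=9)

Answer: |mineral    of|
|wilderness   |
|purple    are|
|clean   robot|
|content    we|
|lion         |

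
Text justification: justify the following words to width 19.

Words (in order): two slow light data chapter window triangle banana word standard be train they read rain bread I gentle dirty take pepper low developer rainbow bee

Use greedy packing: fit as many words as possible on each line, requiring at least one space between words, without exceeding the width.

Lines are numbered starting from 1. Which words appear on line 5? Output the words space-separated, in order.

Answer: train they read

Derivation:
Line 1: ['two', 'slow', 'light', 'data'] (min_width=19, slack=0)
Line 2: ['chapter', 'window'] (min_width=14, slack=5)
Line 3: ['triangle', 'banana'] (min_width=15, slack=4)
Line 4: ['word', 'standard', 'be'] (min_width=16, slack=3)
Line 5: ['train', 'they', 'read'] (min_width=15, slack=4)
Line 6: ['rain', 'bread', 'I', 'gentle'] (min_width=19, slack=0)
Line 7: ['dirty', 'take', 'pepper'] (min_width=17, slack=2)
Line 8: ['low', 'developer'] (min_width=13, slack=6)
Line 9: ['rainbow', 'bee'] (min_width=11, slack=8)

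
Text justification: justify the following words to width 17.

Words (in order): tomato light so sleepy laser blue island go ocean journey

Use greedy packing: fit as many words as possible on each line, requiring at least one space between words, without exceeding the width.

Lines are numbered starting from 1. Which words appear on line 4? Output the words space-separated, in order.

Answer: journey

Derivation:
Line 1: ['tomato', 'light', 'so'] (min_width=15, slack=2)
Line 2: ['sleepy', 'laser', 'blue'] (min_width=17, slack=0)
Line 3: ['island', 'go', 'ocean'] (min_width=15, slack=2)
Line 4: ['journey'] (min_width=7, slack=10)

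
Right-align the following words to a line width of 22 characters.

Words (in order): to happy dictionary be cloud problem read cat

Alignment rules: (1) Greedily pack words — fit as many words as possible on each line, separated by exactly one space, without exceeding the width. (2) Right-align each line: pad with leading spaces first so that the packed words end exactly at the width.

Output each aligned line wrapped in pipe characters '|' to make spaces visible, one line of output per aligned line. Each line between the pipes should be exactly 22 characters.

Answer: |to happy dictionary be|
|cloud problem read cat|

Derivation:
Line 1: ['to', 'happy', 'dictionary', 'be'] (min_width=22, slack=0)
Line 2: ['cloud', 'problem', 'read', 'cat'] (min_width=22, slack=0)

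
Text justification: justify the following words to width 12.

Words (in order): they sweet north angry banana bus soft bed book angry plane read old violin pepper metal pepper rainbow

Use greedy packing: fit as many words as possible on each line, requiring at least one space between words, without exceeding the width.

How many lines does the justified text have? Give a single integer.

Answer: 10

Derivation:
Line 1: ['they', 'sweet'] (min_width=10, slack=2)
Line 2: ['north', 'angry'] (min_width=11, slack=1)
Line 3: ['banana', 'bus'] (min_width=10, slack=2)
Line 4: ['soft', 'bed'] (min_width=8, slack=4)
Line 5: ['book', 'angry'] (min_width=10, slack=2)
Line 6: ['plane', 'read'] (min_width=10, slack=2)
Line 7: ['old', 'violin'] (min_width=10, slack=2)
Line 8: ['pepper', 'metal'] (min_width=12, slack=0)
Line 9: ['pepper'] (min_width=6, slack=6)
Line 10: ['rainbow'] (min_width=7, slack=5)
Total lines: 10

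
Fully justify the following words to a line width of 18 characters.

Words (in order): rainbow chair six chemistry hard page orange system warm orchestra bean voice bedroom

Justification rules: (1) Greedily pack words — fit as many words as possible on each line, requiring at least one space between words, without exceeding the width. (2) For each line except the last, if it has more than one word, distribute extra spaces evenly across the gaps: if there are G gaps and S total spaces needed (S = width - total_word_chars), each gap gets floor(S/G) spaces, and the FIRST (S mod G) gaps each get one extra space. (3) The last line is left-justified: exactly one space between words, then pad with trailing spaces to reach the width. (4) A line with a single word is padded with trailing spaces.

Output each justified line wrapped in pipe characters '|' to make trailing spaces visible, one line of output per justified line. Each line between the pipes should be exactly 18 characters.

Line 1: ['rainbow', 'chair', 'six'] (min_width=17, slack=1)
Line 2: ['chemistry', 'hard'] (min_width=14, slack=4)
Line 3: ['page', 'orange', 'system'] (min_width=18, slack=0)
Line 4: ['warm', 'orchestra'] (min_width=14, slack=4)
Line 5: ['bean', 'voice', 'bedroom'] (min_width=18, slack=0)

Answer: |rainbow  chair six|
|chemistry     hard|
|page orange system|
|warm     orchestra|
|bean voice bedroom|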